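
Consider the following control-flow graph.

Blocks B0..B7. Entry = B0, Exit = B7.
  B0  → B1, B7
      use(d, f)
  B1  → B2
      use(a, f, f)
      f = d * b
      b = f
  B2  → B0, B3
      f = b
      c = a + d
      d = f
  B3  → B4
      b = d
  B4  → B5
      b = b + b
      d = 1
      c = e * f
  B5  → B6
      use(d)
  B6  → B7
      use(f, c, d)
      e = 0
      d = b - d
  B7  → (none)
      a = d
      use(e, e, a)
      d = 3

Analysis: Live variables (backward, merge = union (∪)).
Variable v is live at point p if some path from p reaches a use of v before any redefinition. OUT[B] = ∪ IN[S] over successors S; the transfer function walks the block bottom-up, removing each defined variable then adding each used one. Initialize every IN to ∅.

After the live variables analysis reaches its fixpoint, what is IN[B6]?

Answer: {b, c, d, f}

Working:
Per-block solution:
  B0:   IN={a, b, d, e, f}   OUT={a, b, d, e, f}
  B1:   IN={a, b, d, e, f}   OUT={a, b, d, e}
  B2:   IN={a, b, d, e}   OUT={a, b, d, e, f}
  B3:   IN={d, e, f}   OUT={b, e, f}
  B4:   IN={b, e, f}   OUT={b, c, d, f}
  B5:   IN={b, c, d, f}   OUT={b, c, d, f}
  B6:   IN={b, c, d, f}   OUT={d, e}
  B7:   IN={d, e}   OUT={}

Merge at B6: OUT[B6] = IN[B7] = {d, e}
Applying B6's transfer function to that OUT value gives IN[B6] (row B6 above).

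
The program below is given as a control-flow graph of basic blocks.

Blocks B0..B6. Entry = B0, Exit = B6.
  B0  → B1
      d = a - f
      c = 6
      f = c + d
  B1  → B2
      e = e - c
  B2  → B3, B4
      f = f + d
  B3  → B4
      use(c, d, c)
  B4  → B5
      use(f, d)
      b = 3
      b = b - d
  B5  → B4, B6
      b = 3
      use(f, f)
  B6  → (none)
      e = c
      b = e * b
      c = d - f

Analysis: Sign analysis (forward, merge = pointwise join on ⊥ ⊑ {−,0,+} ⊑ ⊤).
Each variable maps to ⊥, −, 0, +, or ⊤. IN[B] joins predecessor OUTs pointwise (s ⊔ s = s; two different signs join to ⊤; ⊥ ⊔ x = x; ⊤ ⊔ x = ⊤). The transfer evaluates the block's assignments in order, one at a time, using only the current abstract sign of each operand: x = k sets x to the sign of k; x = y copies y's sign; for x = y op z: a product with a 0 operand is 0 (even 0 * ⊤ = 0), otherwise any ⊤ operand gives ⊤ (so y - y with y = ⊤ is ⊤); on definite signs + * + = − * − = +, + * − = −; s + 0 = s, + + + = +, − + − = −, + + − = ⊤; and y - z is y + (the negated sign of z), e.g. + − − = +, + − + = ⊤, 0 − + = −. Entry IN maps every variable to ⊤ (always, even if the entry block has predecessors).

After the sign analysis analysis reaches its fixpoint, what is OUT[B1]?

Converged values:
  B0:   IN=(all ⊤)   OUT={c:+; rest ⊤}
  B1:   IN={c:+; rest ⊤}   OUT={c:+; rest ⊤}
  B2:   IN={c:+; rest ⊤}   OUT={c:+; rest ⊤}
  B3:   IN={c:+; rest ⊤}   OUT={c:+; rest ⊤}
  B4:   IN={c:+; rest ⊤}   OUT={c:+; rest ⊤}
  B5:   IN={c:+; rest ⊤}   OUT={b:+, c:+; rest ⊤}
  B6:   IN={b:+, c:+; rest ⊤}   OUT={b:+, e:+; rest ⊤}

Merge at B1: IN[B1] = OUT[B0] = {a: ⊤, b: ⊤, c: +, d: ⊤, e: ⊤, f: ⊤}
Applying B1's transfer function to that IN value gives OUT[B1] (row B1 above).

Answer: {a: ⊤, b: ⊤, c: +, d: ⊤, e: ⊤, f: ⊤}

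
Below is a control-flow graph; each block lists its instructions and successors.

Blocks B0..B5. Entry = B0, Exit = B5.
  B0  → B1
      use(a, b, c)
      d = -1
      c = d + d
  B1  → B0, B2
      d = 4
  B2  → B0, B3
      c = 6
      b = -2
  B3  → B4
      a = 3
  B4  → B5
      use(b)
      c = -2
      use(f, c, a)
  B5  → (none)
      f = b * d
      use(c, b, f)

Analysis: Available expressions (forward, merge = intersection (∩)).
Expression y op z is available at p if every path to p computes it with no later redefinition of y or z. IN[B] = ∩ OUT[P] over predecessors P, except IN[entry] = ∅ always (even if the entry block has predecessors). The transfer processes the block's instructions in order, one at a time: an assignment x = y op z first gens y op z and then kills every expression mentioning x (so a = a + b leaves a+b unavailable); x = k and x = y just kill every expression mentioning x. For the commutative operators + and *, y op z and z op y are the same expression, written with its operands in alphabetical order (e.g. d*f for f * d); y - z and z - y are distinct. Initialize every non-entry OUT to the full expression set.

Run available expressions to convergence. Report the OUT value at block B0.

Answer: {d+d}

Derivation:
Converged values:
  B0: | IN={} | OUT={d+d}
  B1: | IN={d+d} | OUT={}
  B2: | IN={} | OUT={}
  B3: | IN={} | OUT={}
  B4: | IN={} | OUT={}
  B5: | IN={} | OUT={b*d}

Merge at B0 (entry node, so the boundary value {} is joined with the incoming edge(s)): IN[B0] = {} ∩ OUT[B1] ∩ OUT[B2] = {}
Applying B0's transfer function to that IN value gives OUT[B0] (row B0 above).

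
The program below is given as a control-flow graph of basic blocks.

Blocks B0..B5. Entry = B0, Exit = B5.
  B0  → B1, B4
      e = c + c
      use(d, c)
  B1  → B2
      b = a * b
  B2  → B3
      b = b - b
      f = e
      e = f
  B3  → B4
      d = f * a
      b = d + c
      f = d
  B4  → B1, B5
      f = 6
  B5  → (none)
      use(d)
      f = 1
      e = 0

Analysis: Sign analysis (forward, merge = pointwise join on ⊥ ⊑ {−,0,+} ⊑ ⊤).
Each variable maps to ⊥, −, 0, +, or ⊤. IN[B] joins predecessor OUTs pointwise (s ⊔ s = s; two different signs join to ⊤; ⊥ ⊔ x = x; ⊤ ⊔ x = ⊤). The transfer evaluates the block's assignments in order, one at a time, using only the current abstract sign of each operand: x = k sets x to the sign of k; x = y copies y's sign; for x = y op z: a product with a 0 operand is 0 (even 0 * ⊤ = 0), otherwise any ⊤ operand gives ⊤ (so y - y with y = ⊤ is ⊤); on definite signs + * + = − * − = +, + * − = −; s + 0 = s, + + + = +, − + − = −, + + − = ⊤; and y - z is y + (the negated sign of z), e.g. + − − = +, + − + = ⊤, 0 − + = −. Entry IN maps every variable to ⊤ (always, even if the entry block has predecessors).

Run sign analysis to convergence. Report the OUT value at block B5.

Answer: {a: ⊤, b: ⊤, c: ⊤, d: ⊤, e: 0, f: +}

Derivation:
Converged values:
  B0:  IN=(all ⊤)  OUT=(all ⊤)
  B1:  IN=(all ⊤)  OUT=(all ⊤)
  B2:  IN=(all ⊤)  OUT=(all ⊤)
  B3:  IN=(all ⊤)  OUT=(all ⊤)
  B4:  IN=(all ⊤)  OUT={f:+; rest ⊤}
  B5:  IN={f:+; rest ⊤}  OUT={e:0, f:+; rest ⊤}

Merge at B5: IN[B5] = OUT[B4] = {a: ⊤, b: ⊤, c: ⊤, d: ⊤, e: ⊤, f: +}
Applying B5's transfer function to that IN value gives OUT[B5] (row B5 above).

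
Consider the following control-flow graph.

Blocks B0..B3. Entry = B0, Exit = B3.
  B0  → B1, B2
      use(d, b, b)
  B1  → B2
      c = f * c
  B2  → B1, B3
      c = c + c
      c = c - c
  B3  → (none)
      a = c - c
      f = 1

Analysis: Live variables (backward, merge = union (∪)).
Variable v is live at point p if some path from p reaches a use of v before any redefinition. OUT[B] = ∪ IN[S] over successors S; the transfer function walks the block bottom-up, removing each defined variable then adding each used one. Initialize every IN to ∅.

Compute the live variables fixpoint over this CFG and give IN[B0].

Answer: {b, c, d, f}

Working:
Converged values:
  B0:   IN={b, c, d, f}   OUT={c, f}
  B1:   IN={c, f}   OUT={c, f}
  B2:   IN={c, f}   OUT={c, f}
  B3:   IN={c}   OUT={}

Merge at B0: OUT[B0] = IN[B1] ⊔ IN[B2] = {c, f}
Applying B0's transfer function to that OUT value gives IN[B0] (row B0 above).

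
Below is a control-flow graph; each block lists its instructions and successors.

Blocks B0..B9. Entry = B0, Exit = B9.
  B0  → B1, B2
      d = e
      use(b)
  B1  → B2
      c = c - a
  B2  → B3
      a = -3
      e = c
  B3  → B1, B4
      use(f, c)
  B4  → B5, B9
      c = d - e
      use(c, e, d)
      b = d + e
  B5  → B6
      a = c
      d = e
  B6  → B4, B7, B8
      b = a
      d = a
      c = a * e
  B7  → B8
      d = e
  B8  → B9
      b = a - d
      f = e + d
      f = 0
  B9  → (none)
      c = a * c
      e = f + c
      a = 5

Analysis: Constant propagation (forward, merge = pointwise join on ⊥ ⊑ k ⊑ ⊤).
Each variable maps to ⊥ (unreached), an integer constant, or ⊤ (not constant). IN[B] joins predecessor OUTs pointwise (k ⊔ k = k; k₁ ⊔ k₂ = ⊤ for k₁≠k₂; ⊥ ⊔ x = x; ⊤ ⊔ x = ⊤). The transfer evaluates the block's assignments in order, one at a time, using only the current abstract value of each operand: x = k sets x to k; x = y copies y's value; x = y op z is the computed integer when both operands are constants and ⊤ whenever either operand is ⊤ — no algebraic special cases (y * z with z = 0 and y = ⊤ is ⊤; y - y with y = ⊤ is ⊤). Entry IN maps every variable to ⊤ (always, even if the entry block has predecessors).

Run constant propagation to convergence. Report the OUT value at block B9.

Converged values:
  B0: | IN=(all ⊤) | OUT=(all ⊤)
  B1: | IN=(all ⊤) | OUT=(all ⊤)
  B2: | IN=(all ⊤) | OUT={a:-3; rest ⊤}
  B3: | IN={a:-3; rest ⊤} | OUT={a:-3; rest ⊤}
  B4: | IN=(all ⊤) | OUT=(all ⊤)
  B5: | IN=(all ⊤) | OUT=(all ⊤)
  B6: | IN=(all ⊤) | OUT=(all ⊤)
  B7: | IN=(all ⊤) | OUT=(all ⊤)
  B8: | IN=(all ⊤) | OUT={f:0; rest ⊤}
  B9: | IN=(all ⊤) | OUT={a:5; rest ⊤}

Merge at B9: IN[B9] = OUT[B4] ⊔ OUT[B8] = {a: ⊤, b: ⊤, c: ⊤, d: ⊤, e: ⊤, f: ⊤}
Applying B9's transfer function to that IN value gives OUT[B9] (row B9 above).

Answer: {a: 5, b: ⊤, c: ⊤, d: ⊤, e: ⊤, f: ⊤}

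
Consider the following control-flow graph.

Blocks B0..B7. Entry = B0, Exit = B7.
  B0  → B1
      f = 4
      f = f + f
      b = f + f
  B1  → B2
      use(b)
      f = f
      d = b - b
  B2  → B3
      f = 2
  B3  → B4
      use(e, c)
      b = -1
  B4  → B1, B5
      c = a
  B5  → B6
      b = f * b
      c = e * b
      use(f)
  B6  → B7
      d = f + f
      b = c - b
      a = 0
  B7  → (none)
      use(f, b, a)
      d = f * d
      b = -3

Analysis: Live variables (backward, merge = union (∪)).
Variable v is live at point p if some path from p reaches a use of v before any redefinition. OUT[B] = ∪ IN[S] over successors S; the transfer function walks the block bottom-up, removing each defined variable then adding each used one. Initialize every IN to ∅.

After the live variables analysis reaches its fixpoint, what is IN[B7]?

Converged values:
  B0:  IN={a, c, e}  OUT={a, b, c, e, f}
  B1:  IN={a, b, c, e, f}  OUT={a, c, e}
  B2:  IN={a, c, e}  OUT={a, c, e, f}
  B3:  IN={a, c, e, f}  OUT={a, b, e, f}
  B4:  IN={a, b, e, f}  OUT={a, b, c, e, f}
  B5:  IN={b, e, f}  OUT={b, c, f}
  B6:  IN={b, c, f}  OUT={a, b, d, f}
  B7:  IN={a, b, d, f}  OUT={}

B7 is the boundary node: OUT[B7] = {}
Applying B7's transfer function to that OUT value gives IN[B7] (row B7 above).

Answer: {a, b, d, f}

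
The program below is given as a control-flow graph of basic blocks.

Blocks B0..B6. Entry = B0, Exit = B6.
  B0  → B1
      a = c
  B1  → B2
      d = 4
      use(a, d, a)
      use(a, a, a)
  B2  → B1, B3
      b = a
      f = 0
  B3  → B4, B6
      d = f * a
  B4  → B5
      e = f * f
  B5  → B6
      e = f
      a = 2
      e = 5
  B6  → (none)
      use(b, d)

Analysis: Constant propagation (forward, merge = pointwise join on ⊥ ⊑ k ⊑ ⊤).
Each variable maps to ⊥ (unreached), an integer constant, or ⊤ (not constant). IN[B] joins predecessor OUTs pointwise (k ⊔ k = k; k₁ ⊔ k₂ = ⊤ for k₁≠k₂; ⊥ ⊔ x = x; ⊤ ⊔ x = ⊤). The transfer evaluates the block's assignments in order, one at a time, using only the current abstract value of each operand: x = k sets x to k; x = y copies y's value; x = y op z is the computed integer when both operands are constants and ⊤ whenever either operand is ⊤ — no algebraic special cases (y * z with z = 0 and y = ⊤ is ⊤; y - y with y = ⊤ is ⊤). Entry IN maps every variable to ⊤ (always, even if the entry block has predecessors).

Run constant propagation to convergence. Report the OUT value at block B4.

Per-block solution:
  B0:  IN=(all ⊤)  OUT=(all ⊤)
  B1:  IN=(all ⊤)  OUT={d:4; rest ⊤}
  B2:  IN={d:4; rest ⊤}  OUT={d:4, f:0; rest ⊤}
  B3:  IN={d:4, f:0; rest ⊤}  OUT={f:0; rest ⊤}
  B4:  IN={f:0; rest ⊤}  OUT={e:0, f:0; rest ⊤}
  B5:  IN={e:0, f:0; rest ⊤}  OUT={a:2, e:5, f:0; rest ⊤}
  B6:  IN={f:0; rest ⊤}  OUT={f:0; rest ⊤}

Merge at B4: IN[B4] = OUT[B3] = {a: ⊤, b: ⊤, c: ⊤, d: ⊤, e: ⊤, f: 0}
Applying B4's transfer function to that IN value gives OUT[B4] (row B4 above).

Answer: {a: ⊤, b: ⊤, c: ⊤, d: ⊤, e: 0, f: 0}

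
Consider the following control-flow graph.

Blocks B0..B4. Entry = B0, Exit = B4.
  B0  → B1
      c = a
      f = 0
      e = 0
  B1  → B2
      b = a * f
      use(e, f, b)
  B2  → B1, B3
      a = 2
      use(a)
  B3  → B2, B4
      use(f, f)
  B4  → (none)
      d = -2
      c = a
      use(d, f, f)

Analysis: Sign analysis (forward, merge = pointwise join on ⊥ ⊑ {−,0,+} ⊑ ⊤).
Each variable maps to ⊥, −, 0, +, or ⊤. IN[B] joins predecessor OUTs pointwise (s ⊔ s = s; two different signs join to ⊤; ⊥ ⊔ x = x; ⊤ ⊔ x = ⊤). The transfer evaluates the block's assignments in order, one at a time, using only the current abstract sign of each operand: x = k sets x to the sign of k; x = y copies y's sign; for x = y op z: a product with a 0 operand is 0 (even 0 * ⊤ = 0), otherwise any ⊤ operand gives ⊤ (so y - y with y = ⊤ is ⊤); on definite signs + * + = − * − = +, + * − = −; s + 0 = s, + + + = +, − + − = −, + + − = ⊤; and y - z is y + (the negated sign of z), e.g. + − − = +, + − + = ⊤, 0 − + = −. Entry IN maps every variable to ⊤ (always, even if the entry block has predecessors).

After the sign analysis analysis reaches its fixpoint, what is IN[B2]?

Answer: {a: ⊤, b: 0, c: ⊤, d: ⊤, e: 0, f: 0}

Derivation:
Per-block solution:
  B0: | IN=(all ⊤) | OUT={e:0, f:0; rest ⊤}
  B1: | IN={e:0, f:0; rest ⊤} | OUT={b:0, e:0, f:0; rest ⊤}
  B2: | IN={b:0, e:0, f:0; rest ⊤} | OUT={a:+, b:0, e:0, f:0; rest ⊤}
  B3: | IN={a:+, b:0, e:0, f:0; rest ⊤} | OUT={a:+, b:0, e:0, f:0; rest ⊤}
  B4: | IN={a:+, b:0, e:0, f:0; rest ⊤} | OUT={a:+, b:0, c:+, d:-, e:0, f:0; rest ⊤}

Merge at B2: IN[B2] = OUT[B1] ⊔ OUT[B3] = {a: ⊤, b: 0, c: ⊤, d: ⊤, e: 0, f: 0}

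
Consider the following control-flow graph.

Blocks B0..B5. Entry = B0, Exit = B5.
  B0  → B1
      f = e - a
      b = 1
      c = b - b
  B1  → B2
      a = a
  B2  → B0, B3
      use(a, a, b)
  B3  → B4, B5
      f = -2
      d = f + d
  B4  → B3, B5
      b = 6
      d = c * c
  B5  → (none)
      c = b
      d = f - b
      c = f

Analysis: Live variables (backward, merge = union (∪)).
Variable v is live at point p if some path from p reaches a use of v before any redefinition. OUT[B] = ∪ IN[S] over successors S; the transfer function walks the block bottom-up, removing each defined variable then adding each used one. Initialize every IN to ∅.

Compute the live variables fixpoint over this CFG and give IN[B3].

Fixpoint table:
  B0:  IN={a, d, e}  OUT={a, b, c, d, e}
  B1:  IN={a, b, c, d, e}  OUT={a, b, c, d, e}
  B2:  IN={a, b, c, d, e}  OUT={a, b, c, d, e}
  B3:  IN={b, c, d}  OUT={b, c, f}
  B4:  IN={c, f}  OUT={b, c, d, f}
  B5:  IN={b, f}  OUT={}

Merge at B3: OUT[B3] = IN[B4] ⊔ IN[B5] = {b, c, f}
Applying B3's transfer function to that OUT value gives IN[B3] (row B3 above).

Answer: {b, c, d}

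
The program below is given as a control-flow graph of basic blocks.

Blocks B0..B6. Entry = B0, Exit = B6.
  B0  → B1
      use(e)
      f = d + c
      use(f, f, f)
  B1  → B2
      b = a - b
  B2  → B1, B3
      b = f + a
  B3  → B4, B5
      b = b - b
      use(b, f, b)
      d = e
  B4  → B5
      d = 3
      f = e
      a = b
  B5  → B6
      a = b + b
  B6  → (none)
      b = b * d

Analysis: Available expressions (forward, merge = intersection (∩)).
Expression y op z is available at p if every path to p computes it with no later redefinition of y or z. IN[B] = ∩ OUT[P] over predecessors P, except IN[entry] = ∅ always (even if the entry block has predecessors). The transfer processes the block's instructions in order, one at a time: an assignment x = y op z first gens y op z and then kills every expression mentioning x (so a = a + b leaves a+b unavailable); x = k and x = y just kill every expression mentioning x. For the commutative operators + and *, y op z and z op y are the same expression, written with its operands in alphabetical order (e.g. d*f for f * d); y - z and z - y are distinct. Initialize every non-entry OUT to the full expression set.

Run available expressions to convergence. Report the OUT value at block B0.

Per-block solution:
  B0: | IN={} | OUT={c+d}
  B1: | IN={c+d} | OUT={c+d}
  B2: | IN={c+d} | OUT={a+f, c+d}
  B3: | IN={a+f, c+d} | OUT={a+f}
  B4: | IN={a+f} | OUT={}
  B5: | IN={} | OUT={b+b}
  B6: | IN={b+b} | OUT={}

B0 is the boundary node: IN[B0] = {}
Applying B0's transfer function to that IN value gives OUT[B0] (row B0 above).

Answer: {c+d}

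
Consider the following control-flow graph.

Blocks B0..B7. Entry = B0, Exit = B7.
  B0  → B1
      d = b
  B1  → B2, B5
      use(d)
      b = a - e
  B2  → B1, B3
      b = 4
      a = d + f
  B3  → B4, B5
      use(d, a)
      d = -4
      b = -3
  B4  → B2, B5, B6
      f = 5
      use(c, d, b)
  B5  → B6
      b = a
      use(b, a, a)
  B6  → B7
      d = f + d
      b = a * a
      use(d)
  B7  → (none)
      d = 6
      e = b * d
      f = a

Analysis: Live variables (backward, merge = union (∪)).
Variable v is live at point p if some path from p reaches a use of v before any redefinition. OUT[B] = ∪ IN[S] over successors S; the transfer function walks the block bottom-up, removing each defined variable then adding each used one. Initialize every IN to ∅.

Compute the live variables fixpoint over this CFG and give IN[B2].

Fixpoint table:
  B0:  IN={a, b, c, e, f}  OUT={a, c, d, e, f}
  B1:  IN={a, c, d, e, f}  OUT={a, c, d, e, f}
  B2:  IN={c, d, e, f}  OUT={a, c, d, e, f}
  B3:  IN={a, c, d, e, f}  OUT={a, b, c, d, e, f}
  B4:  IN={a, b, c, d, e}  OUT={a, c, d, e, f}
  B5:  IN={a, d, f}  OUT={a, d, f}
  B6:  IN={a, d, f}  OUT={a, b}
  B7:  IN={a, b}  OUT={}

Merge at B2: OUT[B2] = IN[B1] ⊔ IN[B3] = {a, c, d, e, f}
Applying B2's transfer function to that OUT value gives IN[B2] (row B2 above).

Answer: {c, d, e, f}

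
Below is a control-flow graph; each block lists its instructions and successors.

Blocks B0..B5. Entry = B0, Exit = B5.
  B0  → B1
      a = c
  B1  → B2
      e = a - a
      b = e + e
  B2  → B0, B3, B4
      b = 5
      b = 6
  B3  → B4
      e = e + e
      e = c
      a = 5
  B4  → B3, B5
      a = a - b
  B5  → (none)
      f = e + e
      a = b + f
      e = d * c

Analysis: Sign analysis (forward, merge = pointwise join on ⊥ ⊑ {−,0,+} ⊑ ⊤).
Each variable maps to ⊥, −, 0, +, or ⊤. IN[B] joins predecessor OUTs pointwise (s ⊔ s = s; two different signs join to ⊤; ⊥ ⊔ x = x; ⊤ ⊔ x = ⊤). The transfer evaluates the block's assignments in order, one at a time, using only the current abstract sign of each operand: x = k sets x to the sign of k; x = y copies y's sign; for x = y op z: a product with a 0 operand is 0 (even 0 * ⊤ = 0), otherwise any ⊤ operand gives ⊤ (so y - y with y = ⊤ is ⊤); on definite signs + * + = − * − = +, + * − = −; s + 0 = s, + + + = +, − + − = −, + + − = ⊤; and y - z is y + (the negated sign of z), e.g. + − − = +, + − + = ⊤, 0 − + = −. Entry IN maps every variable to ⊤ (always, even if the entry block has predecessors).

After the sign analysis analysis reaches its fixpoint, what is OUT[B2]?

Answer: {a: ⊤, b: +, c: ⊤, d: ⊤, e: ⊤, f: ⊤}

Working:
Converged values:
  B0:  IN=(all ⊤)  OUT=(all ⊤)
  B1:  IN=(all ⊤)  OUT=(all ⊤)
  B2:  IN=(all ⊤)  OUT={b:+; rest ⊤}
  B3:  IN={b:+; rest ⊤}  OUT={a:+, b:+; rest ⊤}
  B4:  IN={b:+; rest ⊤}  OUT={b:+; rest ⊤}
  B5:  IN={b:+; rest ⊤}  OUT={b:+; rest ⊤}

Merge at B2: IN[B2] = OUT[B1] = {a: ⊤, b: ⊤, c: ⊤, d: ⊤, e: ⊤, f: ⊤}
Applying B2's transfer function to that IN value gives OUT[B2] (row B2 above).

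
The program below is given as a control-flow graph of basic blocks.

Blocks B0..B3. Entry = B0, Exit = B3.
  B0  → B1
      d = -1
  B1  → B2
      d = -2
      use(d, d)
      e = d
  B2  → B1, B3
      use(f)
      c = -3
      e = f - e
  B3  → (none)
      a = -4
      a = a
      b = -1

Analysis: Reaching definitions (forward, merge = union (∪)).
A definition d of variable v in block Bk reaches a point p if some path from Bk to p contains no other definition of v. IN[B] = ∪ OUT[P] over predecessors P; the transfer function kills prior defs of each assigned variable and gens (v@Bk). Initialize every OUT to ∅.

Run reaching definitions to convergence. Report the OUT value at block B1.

Converged values:
  B0: | IN={} | OUT={d@B0}
  B1: | IN={c@B2, d@B0, d@B1, e@B2} | OUT={c@B2, d@B1, e@B1}
  B2: | IN={c@B2, d@B1, e@B1} | OUT={c@B2, d@B1, e@B2}
  B3: | IN={c@B2, d@B1, e@B2} | OUT={a@B3, b@B3, c@B2, d@B1, e@B2}

Merge at B1: IN[B1] = OUT[B0] ⊔ OUT[B2] = {c@B2, d@B0, d@B1, e@B2}
Applying B1's transfer function to that IN value gives OUT[B1] (row B1 above).

Answer: {c@B2, d@B1, e@B1}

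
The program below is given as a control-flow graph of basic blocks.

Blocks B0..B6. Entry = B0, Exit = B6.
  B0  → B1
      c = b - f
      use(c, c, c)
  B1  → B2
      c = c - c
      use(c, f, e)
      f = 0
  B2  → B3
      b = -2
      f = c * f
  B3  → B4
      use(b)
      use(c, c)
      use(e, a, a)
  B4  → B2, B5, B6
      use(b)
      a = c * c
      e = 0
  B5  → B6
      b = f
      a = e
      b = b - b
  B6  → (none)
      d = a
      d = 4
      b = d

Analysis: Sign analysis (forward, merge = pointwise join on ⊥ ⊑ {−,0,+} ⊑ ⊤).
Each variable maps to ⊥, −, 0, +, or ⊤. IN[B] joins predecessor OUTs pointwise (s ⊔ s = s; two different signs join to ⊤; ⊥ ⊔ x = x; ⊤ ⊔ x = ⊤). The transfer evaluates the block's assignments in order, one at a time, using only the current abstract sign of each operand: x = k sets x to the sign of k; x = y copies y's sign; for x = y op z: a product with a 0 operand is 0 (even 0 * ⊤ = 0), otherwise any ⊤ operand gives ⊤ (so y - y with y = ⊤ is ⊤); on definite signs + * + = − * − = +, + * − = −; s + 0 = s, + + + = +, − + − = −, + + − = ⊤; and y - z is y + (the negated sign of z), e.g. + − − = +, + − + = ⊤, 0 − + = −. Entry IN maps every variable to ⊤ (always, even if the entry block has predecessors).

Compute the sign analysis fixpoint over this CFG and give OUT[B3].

Converged values:
  B0:   IN=(all ⊤)   OUT=(all ⊤)
  B1:   IN=(all ⊤)   OUT={f:0; rest ⊤}
  B2:   IN={f:0; rest ⊤}   OUT={b:-, f:0; rest ⊤}
  B3:   IN={b:-, f:0; rest ⊤}   OUT={b:-, f:0; rest ⊤}
  B4:   IN={b:-, f:0; rest ⊤}   OUT={b:-, e:0, f:0; rest ⊤}
  B5:   IN={b:-, e:0, f:0; rest ⊤}   OUT={a:0, b:0, e:0, f:0; rest ⊤}
  B6:   IN={e:0, f:0; rest ⊤}   OUT={b:+, d:+, e:0, f:0; rest ⊤}

Merge at B3: IN[B3] = OUT[B2] = {a: ⊤, b: -, c: ⊤, d: ⊤, e: ⊤, f: 0}
Applying B3's transfer function to that IN value gives OUT[B3] (row B3 above).

Answer: {a: ⊤, b: -, c: ⊤, d: ⊤, e: ⊤, f: 0}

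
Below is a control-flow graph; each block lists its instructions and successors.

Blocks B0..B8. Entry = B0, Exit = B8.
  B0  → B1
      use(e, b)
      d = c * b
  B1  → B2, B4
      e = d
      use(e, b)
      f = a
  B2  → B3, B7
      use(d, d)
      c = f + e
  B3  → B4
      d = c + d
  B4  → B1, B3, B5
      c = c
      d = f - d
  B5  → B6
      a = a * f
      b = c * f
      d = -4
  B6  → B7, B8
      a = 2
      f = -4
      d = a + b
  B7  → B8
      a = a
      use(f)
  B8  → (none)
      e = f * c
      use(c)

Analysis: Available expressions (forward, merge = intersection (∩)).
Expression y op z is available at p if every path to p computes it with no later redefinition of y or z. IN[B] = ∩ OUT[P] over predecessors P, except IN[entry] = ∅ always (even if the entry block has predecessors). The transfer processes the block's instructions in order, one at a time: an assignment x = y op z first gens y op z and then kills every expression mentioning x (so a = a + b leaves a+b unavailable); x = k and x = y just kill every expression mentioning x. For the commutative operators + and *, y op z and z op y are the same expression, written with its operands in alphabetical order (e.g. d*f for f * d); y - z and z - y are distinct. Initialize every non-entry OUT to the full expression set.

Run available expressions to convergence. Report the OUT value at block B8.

Per-block solution:
  B0: | IN={} | OUT={b*c}
  B1: | IN={} | OUT={}
  B2: | IN={} | OUT={e+f}
  B3: | IN={} | OUT={}
  B4: | IN={} | OUT={}
  B5: | IN={} | OUT={c*f}
  B6: | IN={c*f} | OUT={a+b}
  B7: | IN={} | OUT={}
  B8: | IN={} | OUT={c*f}

Merge at B8: IN[B8] = OUT[B6] ∩ OUT[B7] = {}
Applying B8's transfer function to that IN value gives OUT[B8] (row B8 above).

Answer: {c*f}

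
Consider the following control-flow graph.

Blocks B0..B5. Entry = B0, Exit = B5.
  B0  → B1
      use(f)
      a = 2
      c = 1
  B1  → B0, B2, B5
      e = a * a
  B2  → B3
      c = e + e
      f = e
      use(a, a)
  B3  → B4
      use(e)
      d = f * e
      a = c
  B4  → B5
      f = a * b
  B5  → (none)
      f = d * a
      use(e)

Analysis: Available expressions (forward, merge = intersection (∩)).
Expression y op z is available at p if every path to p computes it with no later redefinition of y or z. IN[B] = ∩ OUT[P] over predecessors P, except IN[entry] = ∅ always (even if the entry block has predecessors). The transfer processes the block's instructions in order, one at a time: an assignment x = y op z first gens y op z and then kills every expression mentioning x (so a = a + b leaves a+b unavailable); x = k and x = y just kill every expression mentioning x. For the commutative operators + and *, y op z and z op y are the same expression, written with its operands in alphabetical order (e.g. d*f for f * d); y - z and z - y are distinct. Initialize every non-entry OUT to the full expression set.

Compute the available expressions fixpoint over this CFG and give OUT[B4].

Fixpoint table:
  B0:   IN={}   OUT={}
  B1:   IN={}   OUT={a*a}
  B2:   IN={a*a}   OUT={a*a, e+e}
  B3:   IN={a*a, e+e}   OUT={e*f, e+e}
  B4:   IN={e*f, e+e}   OUT={a*b, e+e}
  B5:   IN={}   OUT={a*d}

Merge at B4: IN[B4] = OUT[B3] = {e*f, e+e}
Applying B4's transfer function to that IN value gives OUT[B4] (row B4 above).

Answer: {a*b, e+e}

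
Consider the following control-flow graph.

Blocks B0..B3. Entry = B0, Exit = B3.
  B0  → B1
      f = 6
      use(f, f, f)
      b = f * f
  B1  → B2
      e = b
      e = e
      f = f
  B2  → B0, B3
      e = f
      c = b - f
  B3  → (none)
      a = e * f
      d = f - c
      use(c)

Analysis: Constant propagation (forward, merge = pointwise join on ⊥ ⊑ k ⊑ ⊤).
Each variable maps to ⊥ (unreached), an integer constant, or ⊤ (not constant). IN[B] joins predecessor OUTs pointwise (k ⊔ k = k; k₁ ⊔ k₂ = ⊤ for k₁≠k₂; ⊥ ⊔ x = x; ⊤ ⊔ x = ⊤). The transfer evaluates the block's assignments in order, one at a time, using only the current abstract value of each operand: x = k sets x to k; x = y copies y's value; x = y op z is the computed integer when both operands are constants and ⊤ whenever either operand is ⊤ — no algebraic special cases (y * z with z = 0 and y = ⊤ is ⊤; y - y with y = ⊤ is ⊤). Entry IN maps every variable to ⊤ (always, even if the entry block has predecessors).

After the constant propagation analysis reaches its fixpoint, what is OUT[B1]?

Converged values:
  B0:   IN=(all ⊤)   OUT={b:36, f:6; rest ⊤}
  B1:   IN={b:36, f:6; rest ⊤}   OUT={b:36, e:36, f:6; rest ⊤}
  B2:   IN={b:36, e:36, f:6; rest ⊤}   OUT={b:36, c:30, e:6, f:6; rest ⊤}
  B3:   IN={b:36, c:30, e:6, f:6; rest ⊤}   OUT={a:36, b:36, c:30, d:-24, e:6, f:6; rest ⊤}

Merge at B1: IN[B1] = OUT[B0] = {a: ⊤, b: 36, c: ⊤, d: ⊤, e: ⊤, f: 6}
Applying B1's transfer function to that IN value gives OUT[B1] (row B1 above).

Answer: {a: ⊤, b: 36, c: ⊤, d: ⊤, e: 36, f: 6}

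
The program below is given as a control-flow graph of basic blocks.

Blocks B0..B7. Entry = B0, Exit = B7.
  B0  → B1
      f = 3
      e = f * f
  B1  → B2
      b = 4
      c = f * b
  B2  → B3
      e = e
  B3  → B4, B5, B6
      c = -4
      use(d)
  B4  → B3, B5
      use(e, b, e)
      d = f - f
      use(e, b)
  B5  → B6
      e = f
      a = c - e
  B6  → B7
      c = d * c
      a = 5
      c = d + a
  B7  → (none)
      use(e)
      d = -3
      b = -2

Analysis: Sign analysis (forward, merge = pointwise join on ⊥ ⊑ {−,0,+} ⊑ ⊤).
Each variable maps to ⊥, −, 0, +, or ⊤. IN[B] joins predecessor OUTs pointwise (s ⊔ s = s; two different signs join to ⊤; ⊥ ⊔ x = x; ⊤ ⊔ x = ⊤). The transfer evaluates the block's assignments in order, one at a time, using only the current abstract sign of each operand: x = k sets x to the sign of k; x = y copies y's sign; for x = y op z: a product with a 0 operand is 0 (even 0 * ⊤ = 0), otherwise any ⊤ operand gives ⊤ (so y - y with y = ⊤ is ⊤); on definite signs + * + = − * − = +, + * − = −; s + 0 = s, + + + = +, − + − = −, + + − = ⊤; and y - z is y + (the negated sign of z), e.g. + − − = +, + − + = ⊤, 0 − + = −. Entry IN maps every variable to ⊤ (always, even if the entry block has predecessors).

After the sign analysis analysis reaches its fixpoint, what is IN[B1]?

Per-block solution:
  B0:  IN=(all ⊤)  OUT={e:+, f:+; rest ⊤}
  B1:  IN={e:+, f:+; rest ⊤}  OUT={b:+, c:+, e:+, f:+; rest ⊤}
  B2:  IN={b:+, c:+, e:+, f:+; rest ⊤}  OUT={b:+, c:+, e:+, f:+; rest ⊤}
  B3:  IN={b:+, e:+, f:+; rest ⊤}  OUT={b:+, c:-, e:+, f:+; rest ⊤}
  B4:  IN={b:+, c:-, e:+, f:+; rest ⊤}  OUT={b:+, c:-, e:+, f:+; rest ⊤}
  B5:  IN={b:+, c:-, e:+, f:+; rest ⊤}  OUT={a:-, b:+, c:-, e:+, f:+; rest ⊤}
  B6:  IN={b:+, c:-, e:+, f:+; rest ⊤}  OUT={a:+, b:+, e:+, f:+; rest ⊤}
  B7:  IN={a:+, b:+, e:+, f:+; rest ⊤}  OUT={a:+, b:-, d:-, e:+, f:+; rest ⊤}

Merge at B1: IN[B1] = OUT[B0] = {a: ⊤, b: ⊤, c: ⊤, d: ⊤, e: +, f: +}

Answer: {a: ⊤, b: ⊤, c: ⊤, d: ⊤, e: +, f: +}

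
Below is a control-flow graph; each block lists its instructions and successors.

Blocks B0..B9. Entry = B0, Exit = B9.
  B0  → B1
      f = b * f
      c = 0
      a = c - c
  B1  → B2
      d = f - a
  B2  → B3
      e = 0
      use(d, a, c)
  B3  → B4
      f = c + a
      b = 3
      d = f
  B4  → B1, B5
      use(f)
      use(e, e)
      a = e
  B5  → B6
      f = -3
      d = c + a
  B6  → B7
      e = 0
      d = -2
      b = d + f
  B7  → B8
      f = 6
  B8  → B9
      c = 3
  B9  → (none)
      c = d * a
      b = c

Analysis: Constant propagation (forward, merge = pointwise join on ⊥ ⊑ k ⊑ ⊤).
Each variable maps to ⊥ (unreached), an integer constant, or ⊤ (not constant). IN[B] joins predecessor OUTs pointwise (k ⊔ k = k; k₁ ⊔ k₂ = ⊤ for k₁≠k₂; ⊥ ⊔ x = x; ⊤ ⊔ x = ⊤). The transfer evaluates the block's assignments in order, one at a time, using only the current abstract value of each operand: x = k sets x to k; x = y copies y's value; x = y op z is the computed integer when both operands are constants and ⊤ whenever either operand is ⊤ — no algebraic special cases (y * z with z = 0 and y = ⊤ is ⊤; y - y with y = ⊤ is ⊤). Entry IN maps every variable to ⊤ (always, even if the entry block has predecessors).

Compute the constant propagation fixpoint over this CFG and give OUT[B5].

Fixpoint table:
  B0: | IN=(all ⊤) | OUT={a:0, c:0; rest ⊤}
  B1: | IN={a:0, c:0; rest ⊤} | OUT={a:0, c:0; rest ⊤}
  B2: | IN={a:0, c:0; rest ⊤} | OUT={a:0, c:0, e:0; rest ⊤}
  B3: | IN={a:0, c:0, e:0; rest ⊤} | OUT={a:0, b:3, c:0, d:0, e:0, f:0; rest ⊤}
  B4: | IN={a:0, b:3, c:0, d:0, e:0, f:0; rest ⊤} | OUT={a:0, b:3, c:0, d:0, e:0, f:0; rest ⊤}
  B5: | IN={a:0, b:3, c:0, d:0, e:0, f:0; rest ⊤} | OUT={a:0, b:3, c:0, d:0, e:0, f:-3; rest ⊤}
  B6: | IN={a:0, b:3, c:0, d:0, e:0, f:-3; rest ⊤} | OUT={a:0, b:-5, c:0, d:-2, e:0, f:-3; rest ⊤}
  B7: | IN={a:0, b:-5, c:0, d:-2, e:0, f:-3; rest ⊤} | OUT={a:0, b:-5, c:0, d:-2, e:0, f:6; rest ⊤}
  B8: | IN={a:0, b:-5, c:0, d:-2, e:0, f:6; rest ⊤} | OUT={a:0, b:-5, c:3, d:-2, e:0, f:6; rest ⊤}
  B9: | IN={a:0, b:-5, c:3, d:-2, e:0, f:6; rest ⊤} | OUT={a:0, b:0, c:0, d:-2, e:0, f:6; rest ⊤}

Merge at B5: IN[B5] = OUT[B4] = {a: 0, b: 3, c: 0, d: 0, e: 0, f: 0}
Applying B5's transfer function to that IN value gives OUT[B5] (row B5 above).

Answer: {a: 0, b: 3, c: 0, d: 0, e: 0, f: -3}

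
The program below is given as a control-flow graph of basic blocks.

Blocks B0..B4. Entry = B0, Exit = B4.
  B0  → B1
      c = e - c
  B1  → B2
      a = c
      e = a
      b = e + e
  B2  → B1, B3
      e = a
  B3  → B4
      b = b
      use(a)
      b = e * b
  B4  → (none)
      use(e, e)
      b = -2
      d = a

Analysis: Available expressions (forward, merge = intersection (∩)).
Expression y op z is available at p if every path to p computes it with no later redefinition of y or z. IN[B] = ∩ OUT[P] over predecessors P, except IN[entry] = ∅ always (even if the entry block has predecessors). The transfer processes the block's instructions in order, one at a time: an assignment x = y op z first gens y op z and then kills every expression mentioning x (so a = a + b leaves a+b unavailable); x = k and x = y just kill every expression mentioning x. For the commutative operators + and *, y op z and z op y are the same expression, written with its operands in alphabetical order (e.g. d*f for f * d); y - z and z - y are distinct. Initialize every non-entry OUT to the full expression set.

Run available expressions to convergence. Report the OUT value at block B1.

Fixpoint table:
  B0: | IN={} | OUT={}
  B1: | IN={} | OUT={e+e}
  B2: | IN={e+e} | OUT={}
  B3: | IN={} | OUT={}
  B4: | IN={} | OUT={}

Merge at B1: IN[B1] = OUT[B0] ∩ OUT[B2] = {}
Applying B1's transfer function to that IN value gives OUT[B1] (row B1 above).

Answer: {e+e}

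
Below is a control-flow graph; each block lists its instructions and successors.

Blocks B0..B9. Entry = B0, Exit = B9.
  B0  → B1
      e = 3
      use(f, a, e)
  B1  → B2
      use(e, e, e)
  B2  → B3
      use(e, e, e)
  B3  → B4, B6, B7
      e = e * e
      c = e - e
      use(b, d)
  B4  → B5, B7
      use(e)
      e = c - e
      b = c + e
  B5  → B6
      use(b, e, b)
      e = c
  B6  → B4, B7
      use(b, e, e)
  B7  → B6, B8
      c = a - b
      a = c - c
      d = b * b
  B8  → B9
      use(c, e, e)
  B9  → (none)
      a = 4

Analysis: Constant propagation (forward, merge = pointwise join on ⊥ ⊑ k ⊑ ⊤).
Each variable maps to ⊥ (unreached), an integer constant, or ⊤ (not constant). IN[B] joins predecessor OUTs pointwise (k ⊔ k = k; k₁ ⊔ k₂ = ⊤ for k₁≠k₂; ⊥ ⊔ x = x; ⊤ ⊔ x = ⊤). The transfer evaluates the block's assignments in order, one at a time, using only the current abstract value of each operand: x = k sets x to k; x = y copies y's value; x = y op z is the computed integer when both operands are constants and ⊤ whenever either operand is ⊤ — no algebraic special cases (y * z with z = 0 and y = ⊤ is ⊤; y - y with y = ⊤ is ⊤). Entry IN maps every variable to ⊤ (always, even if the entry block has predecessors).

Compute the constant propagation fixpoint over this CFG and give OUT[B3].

Answer: {a: ⊤, b: ⊤, c: 0, d: ⊤, e: 9, f: ⊤}

Trace:
Per-block solution:
  B0: | IN=(all ⊤) | OUT={e:3; rest ⊤}
  B1: | IN={e:3; rest ⊤} | OUT={e:3; rest ⊤}
  B2: | IN={e:3; rest ⊤} | OUT={e:3; rest ⊤}
  B3: | IN={e:3; rest ⊤} | OUT={c:0, e:9; rest ⊤}
  B4: | IN=(all ⊤) | OUT=(all ⊤)
  B5: | IN=(all ⊤) | OUT=(all ⊤)
  B6: | IN=(all ⊤) | OUT=(all ⊤)
  B7: | IN=(all ⊤) | OUT=(all ⊤)
  B8: | IN=(all ⊤) | OUT=(all ⊤)
  B9: | IN=(all ⊤) | OUT={a:4; rest ⊤}

Merge at B3: IN[B3] = OUT[B2] = {a: ⊤, b: ⊤, c: ⊤, d: ⊤, e: 3, f: ⊤}
Applying B3's transfer function to that IN value gives OUT[B3] (row B3 above).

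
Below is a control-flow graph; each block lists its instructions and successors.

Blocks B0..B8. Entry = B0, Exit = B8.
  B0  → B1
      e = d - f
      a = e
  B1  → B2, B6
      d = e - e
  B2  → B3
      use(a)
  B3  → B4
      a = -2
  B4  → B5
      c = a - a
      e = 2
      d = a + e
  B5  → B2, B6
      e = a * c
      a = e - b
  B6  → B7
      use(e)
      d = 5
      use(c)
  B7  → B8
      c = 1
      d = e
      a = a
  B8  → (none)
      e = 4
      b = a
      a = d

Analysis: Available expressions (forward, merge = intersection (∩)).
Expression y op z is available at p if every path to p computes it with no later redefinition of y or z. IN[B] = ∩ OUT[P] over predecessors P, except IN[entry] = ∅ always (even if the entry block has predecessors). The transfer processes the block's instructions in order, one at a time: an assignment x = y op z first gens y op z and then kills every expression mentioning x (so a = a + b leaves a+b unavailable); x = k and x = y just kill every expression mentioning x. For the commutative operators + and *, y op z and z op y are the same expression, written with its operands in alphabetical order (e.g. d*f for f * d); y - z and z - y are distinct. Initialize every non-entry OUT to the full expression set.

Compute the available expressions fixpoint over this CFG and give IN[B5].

Answer: {a+e, a-a}

Trace:
Fixpoint table:
  B0:  IN={}  OUT={d-f}
  B1:  IN={d-f}  OUT={e-e}
  B2:  IN={}  OUT={}
  B3:  IN={}  OUT={}
  B4:  IN={}  OUT={a+e, a-a}
  B5:  IN={a+e, a-a}  OUT={e-b}
  B6:  IN={}  OUT={}
  B7:  IN={}  OUT={}
  B8:  IN={}  OUT={}

Merge at B5: IN[B5] = OUT[B4] = {a+e, a-a}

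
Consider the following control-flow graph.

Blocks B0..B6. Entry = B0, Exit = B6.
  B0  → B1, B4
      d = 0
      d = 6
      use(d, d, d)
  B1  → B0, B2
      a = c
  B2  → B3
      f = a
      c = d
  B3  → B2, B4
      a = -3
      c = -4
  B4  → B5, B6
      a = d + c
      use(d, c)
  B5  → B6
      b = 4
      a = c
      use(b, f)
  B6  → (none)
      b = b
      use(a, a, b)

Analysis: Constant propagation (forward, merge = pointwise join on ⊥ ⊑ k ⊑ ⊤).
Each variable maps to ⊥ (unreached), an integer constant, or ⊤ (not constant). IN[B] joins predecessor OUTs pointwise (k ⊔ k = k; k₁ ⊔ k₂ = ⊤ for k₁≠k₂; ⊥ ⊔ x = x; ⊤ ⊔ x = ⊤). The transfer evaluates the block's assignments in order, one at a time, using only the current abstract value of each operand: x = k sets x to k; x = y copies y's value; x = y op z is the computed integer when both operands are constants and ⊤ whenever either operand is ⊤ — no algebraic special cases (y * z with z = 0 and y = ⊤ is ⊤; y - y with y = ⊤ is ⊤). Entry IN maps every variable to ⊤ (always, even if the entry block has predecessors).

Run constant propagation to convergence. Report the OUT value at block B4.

Fixpoint table:
  B0:   IN=(all ⊤)   OUT={d:6; rest ⊤}
  B1:   IN={d:6; rest ⊤}   OUT={d:6; rest ⊤}
  B2:   IN={d:6; rest ⊤}   OUT={c:6, d:6; rest ⊤}
  B3:   IN={c:6, d:6; rest ⊤}   OUT={a:-3, c:-4, d:6; rest ⊤}
  B4:   IN={d:6; rest ⊤}   OUT={d:6; rest ⊤}
  B5:   IN={d:6; rest ⊤}   OUT={b:4, d:6; rest ⊤}
  B6:   IN={d:6; rest ⊤}   OUT={d:6; rest ⊤}

Merge at B4: IN[B4] = OUT[B0] ⊔ OUT[B3] = {a: ⊤, b: ⊤, c: ⊤, d: 6, e: ⊤, f: ⊤}
Applying B4's transfer function to that IN value gives OUT[B4] (row B4 above).

Answer: {a: ⊤, b: ⊤, c: ⊤, d: 6, e: ⊤, f: ⊤}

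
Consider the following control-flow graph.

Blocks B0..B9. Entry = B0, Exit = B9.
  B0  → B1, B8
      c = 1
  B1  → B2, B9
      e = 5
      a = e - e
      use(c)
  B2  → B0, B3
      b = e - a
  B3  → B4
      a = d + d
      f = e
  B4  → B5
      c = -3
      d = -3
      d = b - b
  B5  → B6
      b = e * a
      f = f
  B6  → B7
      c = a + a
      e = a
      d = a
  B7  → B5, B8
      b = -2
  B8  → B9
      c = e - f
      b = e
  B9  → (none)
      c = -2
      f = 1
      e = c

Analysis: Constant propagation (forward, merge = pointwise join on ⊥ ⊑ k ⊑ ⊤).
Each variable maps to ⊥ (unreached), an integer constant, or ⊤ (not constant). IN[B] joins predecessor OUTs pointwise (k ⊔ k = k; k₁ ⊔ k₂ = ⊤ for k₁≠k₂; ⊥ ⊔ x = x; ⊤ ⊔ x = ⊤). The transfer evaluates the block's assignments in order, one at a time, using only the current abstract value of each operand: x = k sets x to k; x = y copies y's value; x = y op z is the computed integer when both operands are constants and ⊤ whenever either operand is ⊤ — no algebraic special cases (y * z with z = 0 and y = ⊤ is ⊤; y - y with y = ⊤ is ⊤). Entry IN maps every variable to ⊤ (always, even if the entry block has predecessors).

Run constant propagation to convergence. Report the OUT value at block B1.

Answer: {a: 0, b: ⊤, c: 1, d: ⊤, e: 5, f: ⊤}

Working:
Per-block solution:
  B0:  IN=(all ⊤)  OUT={c:1; rest ⊤}
  B1:  IN={c:1; rest ⊤}  OUT={a:0, c:1, e:5; rest ⊤}
  B2:  IN={a:0, c:1, e:5; rest ⊤}  OUT={a:0, b:5, c:1, e:5; rest ⊤}
  B3:  IN={a:0, b:5, c:1, e:5; rest ⊤}  OUT={b:5, c:1, e:5, f:5; rest ⊤}
  B4:  IN={b:5, c:1, e:5, f:5; rest ⊤}  OUT={b:5, c:-3, d:0, e:5, f:5; rest ⊤}
  B5:  IN={f:5; rest ⊤}  OUT={f:5; rest ⊤}
  B6:  IN={f:5; rest ⊤}  OUT={f:5; rest ⊤}
  B7:  IN={f:5; rest ⊤}  OUT={b:-2, f:5; rest ⊤}
  B8:  IN=(all ⊤)  OUT=(all ⊤)
  B9:  IN=(all ⊤)  OUT={c:-2, e:-2, f:1; rest ⊤}

Merge at B1: IN[B1] = OUT[B0] = {a: ⊤, b: ⊤, c: 1, d: ⊤, e: ⊤, f: ⊤}
Applying B1's transfer function to that IN value gives OUT[B1] (row B1 above).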